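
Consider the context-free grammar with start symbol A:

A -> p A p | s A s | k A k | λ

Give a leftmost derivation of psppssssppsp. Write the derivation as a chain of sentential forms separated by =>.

A=>pAp=>psAsp=>pspApsp=>psppAppsp=>psppsAsppsp=>psppssAssppsp=>psppssssppsp

A => pAp   [A -> p A p]
pAp => psAsp   [A -> s A s]
psAsp => pspApsp   [A -> p A p]
pspApsp => psppAppsp   [A -> p A p]
psppAppsp => psppsAsppsp   [A -> s A s]
psppsAsppsp => psppssAssppsp   [A -> s A s]
psppssAssppsp => psppssssppsp   [A -> λ]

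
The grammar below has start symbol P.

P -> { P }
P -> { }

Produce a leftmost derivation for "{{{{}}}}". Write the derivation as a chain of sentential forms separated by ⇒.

P ⇒ {P} ⇒ {{P}} ⇒ {{{P}}} ⇒ {{{{}}}}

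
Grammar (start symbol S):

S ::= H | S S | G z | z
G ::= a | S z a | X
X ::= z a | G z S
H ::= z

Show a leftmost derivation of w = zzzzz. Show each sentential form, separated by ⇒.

S ⇒ SS ⇒ SSS ⇒ SSSS ⇒ HSSS ⇒ zSSS ⇒ zHSS ⇒ zzSS ⇒ zzSSS ⇒ zzHSS ⇒ zzzSS ⇒ zzzzS ⇒ zzzzz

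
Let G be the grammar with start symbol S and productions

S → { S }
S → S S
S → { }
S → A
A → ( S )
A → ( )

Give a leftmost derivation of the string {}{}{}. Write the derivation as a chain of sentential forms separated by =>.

S => SS => {}S => {}SS => {}{}S => {}{}{}

S => SS   [S → S S]
SS => {}S   [S → { }]
{}S => {}SS   [S → S S]
{}SS => {}{}S   [S → { }]
{}{}S => {}{}{}   [S → { }]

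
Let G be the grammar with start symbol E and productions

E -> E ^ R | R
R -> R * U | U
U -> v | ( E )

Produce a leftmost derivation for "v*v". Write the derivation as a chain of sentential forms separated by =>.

E=>R=>R*U=>U*U=>v*U=>v*v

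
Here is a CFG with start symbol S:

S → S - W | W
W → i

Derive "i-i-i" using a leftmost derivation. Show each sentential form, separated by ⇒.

S⇒S-W⇒S-W-W⇒W-W-W⇒i-W-W⇒i-i-W⇒i-i-i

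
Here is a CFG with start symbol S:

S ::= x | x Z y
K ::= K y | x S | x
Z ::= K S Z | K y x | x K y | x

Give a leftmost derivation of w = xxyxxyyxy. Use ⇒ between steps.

S ⇒ xZy   [S ::= x Z y]
xZy ⇒ xKSZy   [Z ::= K S Z]
xKSZy ⇒ xKySZy   [K ::= K y]
xKySZy ⇒ xxySZy   [K ::= x]
xxySZy ⇒ xxyxZy   [S ::= x]
xxyxZy ⇒ xxyxKyxy   [Z ::= K y x]
xxyxKyxy ⇒ xxyxKyyxy   [K ::= K y]
xxyxKyyxy ⇒ xxyxxyyxy   [K ::= x]

S⇒xZy⇒xKSZy⇒xKySZy⇒xxySZy⇒xxyxZy⇒xxyxKyxy⇒xxyxKyyxy⇒xxyxxyyxy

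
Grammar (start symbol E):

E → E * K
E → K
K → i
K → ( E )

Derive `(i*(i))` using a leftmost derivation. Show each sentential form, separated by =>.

E => K => (E) => (E*K) => (K*K) => (i*K) => (i*(E)) => (i*(K)) => (i*(i))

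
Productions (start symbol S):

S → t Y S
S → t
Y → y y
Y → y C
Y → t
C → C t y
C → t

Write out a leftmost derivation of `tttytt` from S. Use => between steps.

S => tYS => ttS => tttYS => tttyCS => tttytS => tttytt

S => tYS   [S → t Y S]
tYS => ttS   [Y → t]
ttS => tttYS   [S → t Y S]
tttYS => tttyCS   [Y → y C]
tttyCS => tttytS   [C → t]
tttytS => tttytt   [S → t]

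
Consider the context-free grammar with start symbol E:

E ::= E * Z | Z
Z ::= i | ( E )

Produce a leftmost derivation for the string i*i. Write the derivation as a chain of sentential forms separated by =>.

E => E*Z   [E ::= E * Z]
E*Z => Z*Z   [E ::= Z]
Z*Z => i*Z   [Z ::= i]
i*Z => i*i   [Z ::= i]

E => E*Z => Z*Z => i*Z => i*i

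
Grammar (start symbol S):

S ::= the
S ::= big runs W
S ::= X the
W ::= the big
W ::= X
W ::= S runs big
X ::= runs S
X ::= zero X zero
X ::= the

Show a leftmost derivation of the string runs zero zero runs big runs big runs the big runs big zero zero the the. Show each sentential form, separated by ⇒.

S ⇒ X the ⇒ runs S the ⇒ runs X the the ⇒ runs zero X zero the the ⇒ runs zero zero X zero zero the the ⇒ runs zero zero runs S zero zero the the ⇒ runs zero zero runs big runs W zero zero the the ⇒ runs zero zero runs big runs S runs big zero zero the the ⇒ runs zero zero runs big runs big runs W runs big zero zero the the ⇒ runs zero zero runs big runs big runs the big runs big zero zero the the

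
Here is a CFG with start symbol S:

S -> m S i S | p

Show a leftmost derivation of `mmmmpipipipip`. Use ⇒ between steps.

S ⇒ mSiS ⇒ mmSiSiS ⇒ mmmSiSiSiS ⇒ mmmmSiSiSiSiS ⇒ mmmmpiSiSiSiS ⇒ mmmmpipiSiSiS ⇒ mmmmpipipiSiS ⇒ mmmmpipipipiS ⇒ mmmmpipipipip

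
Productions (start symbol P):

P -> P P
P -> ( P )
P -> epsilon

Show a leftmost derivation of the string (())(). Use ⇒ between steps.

P ⇒ PP ⇒ (P)P ⇒ ((P))P ⇒ (())P ⇒ (())(P) ⇒ (())()

P ⇒ PP   [P -> P P]
PP ⇒ (P)P   [P -> ( P )]
(P)P ⇒ ((P))P   [P -> ( P )]
((P))P ⇒ (())P   [P -> epsilon]
(())P ⇒ (())(P)   [P -> ( P )]
(())(P) ⇒ (())()   [P -> epsilon]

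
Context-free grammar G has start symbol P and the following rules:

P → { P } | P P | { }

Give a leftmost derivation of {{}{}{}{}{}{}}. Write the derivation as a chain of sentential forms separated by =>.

P=>{P}=>{PP}=>{PPP}=>{PPPP}=>{PPPPP}=>{PPPPPP}=>{{}PPPPP}=>{{}{}PPPP}=>{{}{}{}PPP}=>{{}{}{}{}PP}=>{{}{}{}{}{}P}=>{{}{}{}{}{}{}}

P => {P}   [P → { P }]
{P} => {PP}   [P → P P]
{PP} => {PPP}   [P → P P]
{PPP} => {PPPP}   [P → P P]
{PPPP} => {PPPPP}   [P → P P]
{PPPPP} => {PPPPPP}   [P → P P]
{PPPPPP} => {{}PPPPP}   [P → { }]
{{}PPPPP} => {{}{}PPPP}   [P → { }]
{{}{}PPPP} => {{}{}{}PPP}   [P → { }]
{{}{}{}PPP} => {{}{}{}{}PP}   [P → { }]
{{}{}{}{}PP} => {{}{}{}{}{}P}   [P → { }]
{{}{}{}{}{}P} => {{}{}{}{}{}{}}   [P → { }]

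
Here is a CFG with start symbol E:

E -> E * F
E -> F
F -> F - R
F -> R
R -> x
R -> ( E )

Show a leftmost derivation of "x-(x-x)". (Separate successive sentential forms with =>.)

E => F   [E -> F]
F => F-R   [F -> F - R]
F-R => R-R   [F -> R]
R-R => x-R   [R -> x]
x-R => x-(E)   [R -> ( E )]
x-(E) => x-(F)   [E -> F]
x-(F) => x-(F-R)   [F -> F - R]
x-(F-R) => x-(R-R)   [F -> R]
x-(R-R) => x-(x-R)   [R -> x]
x-(x-R) => x-(x-x)   [R -> x]

E => F => F-R => R-R => x-R => x-(E) => x-(F) => x-(F-R) => x-(R-R) => x-(x-R) => x-(x-x)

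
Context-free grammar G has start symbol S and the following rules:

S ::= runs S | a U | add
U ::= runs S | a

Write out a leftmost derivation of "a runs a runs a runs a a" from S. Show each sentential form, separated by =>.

S => a U   [S ::= a U]
a U => a runs S   [U ::= runs S]
a runs S => a runs a U   [S ::= a U]
a runs a U => a runs a runs S   [U ::= runs S]
a runs a runs S => a runs a runs a U   [S ::= a U]
a runs a runs a U => a runs a runs a runs S   [U ::= runs S]
a runs a runs a runs S => a runs a runs a runs a U   [S ::= a U]
a runs a runs a runs a U => a runs a runs a runs a a   [U ::= a]

S => a U => a runs S => a runs a U => a runs a runs S => a runs a runs a U => a runs a runs a runs S => a runs a runs a runs a U => a runs a runs a runs a a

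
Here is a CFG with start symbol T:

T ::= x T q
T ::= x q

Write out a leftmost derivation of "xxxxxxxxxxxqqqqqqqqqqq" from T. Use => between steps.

T=>xTq=>xxTqq=>xxxTqqq=>xxxxTqqqq=>xxxxxTqqqqq=>xxxxxxTqqqqqq=>xxxxxxxTqqqqqqq=>xxxxxxxxTqqqqqqqq=>xxxxxxxxxTqqqqqqqqq=>xxxxxxxxxxTqqqqqqqqqq=>xxxxxxxxxxxqqqqqqqqqqq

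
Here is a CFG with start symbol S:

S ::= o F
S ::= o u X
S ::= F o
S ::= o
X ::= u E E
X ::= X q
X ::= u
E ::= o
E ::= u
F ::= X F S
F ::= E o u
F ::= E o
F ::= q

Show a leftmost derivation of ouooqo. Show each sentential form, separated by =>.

S => oF   [S ::= o F]
oF => oXFS   [F ::= X F S]
oXFS => ouFS   [X ::= u]
ouFS => ouEoS   [F ::= E o]
ouEoS => ouooS   [E ::= o]
ouooS => ouooFo   [S ::= F o]
ouooFo => ouooqo   [F ::= q]

S => oF => oXFS => ouFS => ouEoS => ouooS => ouooFo => ouooqo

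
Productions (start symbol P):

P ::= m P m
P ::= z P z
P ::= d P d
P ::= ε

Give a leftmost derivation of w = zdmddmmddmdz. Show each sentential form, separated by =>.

P => zPz => zdPdz => zdmPmdz => zdmdPdmdz => zdmddPddmdz => zdmddmPmddmdz => zdmddmmddmdz

P => zPz   [P ::= z P z]
zPz => zdPdz   [P ::= d P d]
zdPdz => zdmPmdz   [P ::= m P m]
zdmPmdz => zdmdPdmdz   [P ::= d P d]
zdmdPdmdz => zdmddPddmdz   [P ::= d P d]
zdmddPddmdz => zdmddmPmddmdz   [P ::= m P m]
zdmddmPmddmdz => zdmddmmddmdz   [P ::= ε]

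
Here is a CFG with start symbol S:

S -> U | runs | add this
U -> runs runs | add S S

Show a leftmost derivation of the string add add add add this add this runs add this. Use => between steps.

S => U   [S -> U]
U => add S S   [U -> add S S]
add S S => add U S   [S -> U]
add U S => add add S S S   [U -> add S S]
add add S S S => add add U S S   [S -> U]
add add U S S => add add add S S S S   [U -> add S S]
add add add S S S S => add add add add this S S S   [S -> add this]
add add add add this S S S => add add add add this add this S S   [S -> add this]
add add add add this add this S S => add add add add this add this runs S   [S -> runs]
add add add add this add this runs S => add add add add this add this runs add this   [S -> add this]

S => U => add S S => add U S => add add S S S => add add U S S => add add add S S S S => add add add add this S S S => add add add add this add this S S => add add add add this add this runs S => add add add add this add this runs add this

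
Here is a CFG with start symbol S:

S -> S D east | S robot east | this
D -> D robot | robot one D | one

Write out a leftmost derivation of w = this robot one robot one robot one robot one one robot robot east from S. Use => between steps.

S => S D east => this D east => this robot one D east => this robot one robot one D east => this robot one robot one robot one D east => this robot one robot one robot one D robot east => this robot one robot one robot one robot one D robot east => this robot one robot one robot one robot one D robot robot east => this robot one robot one robot one robot one one robot robot east

S => S D east   [S -> S D east]
S D east => this D east   [S -> this]
this D east => this robot one D east   [D -> robot one D]
this robot one D east => this robot one robot one D east   [D -> robot one D]
this robot one robot one D east => this robot one robot one robot one D east   [D -> robot one D]
this robot one robot one robot one D east => this robot one robot one robot one D robot east   [D -> D robot]
this robot one robot one robot one D robot east => this robot one robot one robot one robot one D robot east   [D -> robot one D]
this robot one robot one robot one robot one D robot east => this robot one robot one robot one robot one D robot robot east   [D -> D robot]
this robot one robot one robot one robot one D robot robot east => this robot one robot one robot one robot one one robot robot east   [D -> one]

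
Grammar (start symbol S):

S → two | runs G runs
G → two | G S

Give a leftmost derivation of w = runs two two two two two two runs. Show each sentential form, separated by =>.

S => runs G runs => runs G S runs => runs G S S runs => runs G S S S runs => runs G S S S S runs => runs G S S S S S runs => runs two S S S S S runs => runs two two S S S S runs => runs two two two S S S runs => runs two two two two S S runs => runs two two two two two S runs => runs two two two two two two runs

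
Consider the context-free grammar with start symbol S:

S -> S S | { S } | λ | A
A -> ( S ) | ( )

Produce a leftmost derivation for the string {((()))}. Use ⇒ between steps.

S ⇒ {S}   [S -> { S }]
{S} ⇒ {A}   [S -> A]
{A} ⇒ {(S)}   [A -> ( S )]
{(S)} ⇒ {(A)}   [S -> A]
{(A)} ⇒ {((S))}   [A -> ( S )]
{((S))} ⇒ {((SS))}   [S -> S S]
{((SS))} ⇒ {((AS))}   [S -> A]
{((AS))} ⇒ {(((S)S))}   [A -> ( S )]
{(((S)S))} ⇒ {((()S))}   [S -> λ]
{((()S))} ⇒ {((()))}   [S -> λ]

S ⇒ {S} ⇒ {A} ⇒ {(S)} ⇒ {(A)} ⇒ {((S))} ⇒ {((SS))} ⇒ {((AS))} ⇒ {(((S)S))} ⇒ {((()S))} ⇒ {((()))}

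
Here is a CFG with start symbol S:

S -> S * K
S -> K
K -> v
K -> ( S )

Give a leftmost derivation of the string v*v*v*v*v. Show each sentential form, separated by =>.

S=>S*K=>S*K*K=>S*K*K*K=>S*K*K*K*K=>K*K*K*K*K=>v*K*K*K*K=>v*v*K*K*K=>v*v*v*K*K=>v*v*v*v*K=>v*v*v*v*v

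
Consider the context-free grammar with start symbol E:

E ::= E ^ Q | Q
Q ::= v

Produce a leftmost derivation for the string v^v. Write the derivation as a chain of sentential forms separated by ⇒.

E ⇒ E^Q   [E ::= E ^ Q]
E^Q ⇒ Q^Q   [E ::= Q]
Q^Q ⇒ v^Q   [Q ::= v]
v^Q ⇒ v^v   [Q ::= v]

E ⇒ E^Q ⇒ Q^Q ⇒ v^Q ⇒ v^v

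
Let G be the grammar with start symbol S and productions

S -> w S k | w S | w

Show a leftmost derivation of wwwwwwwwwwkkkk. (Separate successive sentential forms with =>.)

S => wS   [S -> w S]
wS => wwS   [S -> w S]
wwS => wwwS   [S -> w S]
wwwS => wwwwS   [S -> w S]
wwwwS => wwwwwS   [S -> w S]
wwwwwS => wwwwwwSk   [S -> w S k]
wwwwwwSk => wwwwwwwSkk   [S -> w S k]
wwwwwwwSkk => wwwwwwwwSkkk   [S -> w S k]
wwwwwwwwSkkk => wwwwwwwwwSkkkk   [S -> w S k]
wwwwwwwwwSkkkk => wwwwwwwwwwkkkk   [S -> w]

S => wS => wwS => wwwS => wwwwS => wwwwwS => wwwwwwSk => wwwwwwwSkk => wwwwwwwwSkkk => wwwwwwwwwSkkkk => wwwwwwwwwwkkkk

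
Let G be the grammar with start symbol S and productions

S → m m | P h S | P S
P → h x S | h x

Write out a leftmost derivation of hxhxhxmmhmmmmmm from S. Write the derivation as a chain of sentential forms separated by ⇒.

S ⇒ PS ⇒ hxSS ⇒ hxPSS ⇒ hxhxSSS ⇒ hxhxPhSSS ⇒ hxhxhxShSSS ⇒ hxhxhxmmhSSS ⇒ hxhxhxmmhmmSS ⇒ hxhxhxmmhmmmmS ⇒ hxhxhxmmhmmmmmm

S ⇒ PS   [S → P S]
PS ⇒ hxSS   [P → h x S]
hxSS ⇒ hxPSS   [S → P S]
hxPSS ⇒ hxhxSSS   [P → h x S]
hxhxSSS ⇒ hxhxPhSSS   [S → P h S]
hxhxPhSSS ⇒ hxhxhxShSSS   [P → h x S]
hxhxhxShSSS ⇒ hxhxhxmmhSSS   [S → m m]
hxhxhxmmhSSS ⇒ hxhxhxmmhmmSS   [S → m m]
hxhxhxmmhmmSS ⇒ hxhxhxmmhmmmmS   [S → m m]
hxhxhxmmhmmmmS ⇒ hxhxhxmmhmmmmmm   [S → m m]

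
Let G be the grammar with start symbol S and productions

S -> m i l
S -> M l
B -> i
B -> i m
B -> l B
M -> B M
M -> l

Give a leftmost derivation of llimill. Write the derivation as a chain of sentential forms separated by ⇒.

S⇒Ml⇒BMl⇒lBMl⇒llBMl⇒llimMl⇒llimBMl⇒llimiMl⇒llimill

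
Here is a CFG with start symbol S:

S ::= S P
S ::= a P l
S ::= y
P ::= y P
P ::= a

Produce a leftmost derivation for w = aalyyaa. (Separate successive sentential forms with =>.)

S => SP   [S ::= S P]
SP => SPP   [S ::= S P]
SPP => aPlPP   [S ::= a P l]
aPlPP => aalPP   [P ::= a]
aalPP => aalyPP   [P ::= y P]
aalyPP => aalyyPP   [P ::= y P]
aalyyPP => aalyyaP   [P ::= a]
aalyyaP => aalyyaa   [P ::= a]

S => SP => SPP => aPlPP => aalPP => aalyPP => aalyyPP => aalyyaP => aalyyaa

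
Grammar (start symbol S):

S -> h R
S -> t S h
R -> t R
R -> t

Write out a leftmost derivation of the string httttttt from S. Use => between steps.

S => hR => htR => httR => htttR => httttR => htttttR => httttttR => httttttt

S => hR   [S -> h R]
hR => htR   [R -> t R]
htR => httR   [R -> t R]
httR => htttR   [R -> t R]
htttR => httttR   [R -> t R]
httttR => htttttR   [R -> t R]
htttttR => httttttR   [R -> t R]
httttttR => httttttt   [R -> t]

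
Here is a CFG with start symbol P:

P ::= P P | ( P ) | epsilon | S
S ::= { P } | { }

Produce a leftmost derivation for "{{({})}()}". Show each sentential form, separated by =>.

P=>S=>{P}=>{PP}=>{SP}=>{{P}P}=>{{(P)}P}=>{{(S)}P}=>{{({})}P}=>{{({})}PP}=>{{({})}(P)P}=>{{({})}()P}=>{{({})}()}

P => S   [P ::= S]
S => {P}   [S ::= { P }]
{P} => {PP}   [P ::= P P]
{PP} => {SP}   [P ::= S]
{SP} => {{P}P}   [S ::= { P }]
{{P}P} => {{(P)}P}   [P ::= ( P )]
{{(P)}P} => {{(S)}P}   [P ::= S]
{{(S)}P} => {{({})}P}   [S ::= { }]
{{({})}P} => {{({})}PP}   [P ::= P P]
{{({})}PP} => {{({})}(P)P}   [P ::= ( P )]
{{({})}(P)P} => {{({})}()P}   [P ::= epsilon]
{{({})}()P} => {{({})}()}   [P ::= epsilon]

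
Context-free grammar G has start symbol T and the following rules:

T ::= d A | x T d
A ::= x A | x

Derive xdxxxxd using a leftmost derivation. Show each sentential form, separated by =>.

T => xTd => xdAd => xdxAd => xdxxAd => xdxxxAd => xdxxxxd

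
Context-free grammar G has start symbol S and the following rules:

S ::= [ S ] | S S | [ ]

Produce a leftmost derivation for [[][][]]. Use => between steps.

S => [S]   [S ::= [ S ]]
[S] => [SS]   [S ::= S S]
[SS] => [SSS]   [S ::= S S]
[SSS] => [[]SS]   [S ::= [ ]]
[[]SS] => [[][]S]   [S ::= [ ]]
[[][]S] => [[][][]]   [S ::= [ ]]

S => [S] => [SS] => [SSS] => [[]SS] => [[][]S] => [[][][]]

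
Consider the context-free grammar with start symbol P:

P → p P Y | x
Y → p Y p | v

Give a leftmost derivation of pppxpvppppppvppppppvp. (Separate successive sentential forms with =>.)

P => pPY => ppPYY => pppPYYY => pppxYYY => pppxpYpYY => pppxpvpYY => pppxpvppYpY => pppxpvpppYppY => pppxpvppppYpppY => pppxpvpppppYppppY => pppxpvppppppYpppppY => pppxpvppppppvpppppY => pppxpvppppppvppppppYp => pppxpvppppppvppppppvp

P => pPY   [P → p P Y]
pPY => ppPYY   [P → p P Y]
ppPYY => pppPYYY   [P → p P Y]
pppPYYY => pppxYYY   [P → x]
pppxYYY => pppxpYpYY   [Y → p Y p]
pppxpYpYY => pppxpvpYY   [Y → v]
pppxpvpYY => pppxpvppYpY   [Y → p Y p]
pppxpvppYpY => pppxpvpppYppY   [Y → p Y p]
pppxpvpppYppY => pppxpvppppYpppY   [Y → p Y p]
pppxpvppppYpppY => pppxpvpppppYppppY   [Y → p Y p]
pppxpvpppppYppppY => pppxpvppppppYpppppY   [Y → p Y p]
pppxpvppppppYpppppY => pppxpvppppppvpppppY   [Y → v]
pppxpvppppppvpppppY => pppxpvppppppvppppppYp   [Y → p Y p]
pppxpvppppppvppppppYp => pppxpvppppppvppppppvp   [Y → v]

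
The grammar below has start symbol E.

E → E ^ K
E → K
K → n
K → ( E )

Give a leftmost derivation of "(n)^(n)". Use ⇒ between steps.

E ⇒ E^K   [E → E ^ K]
E^K ⇒ K^K   [E → K]
K^K ⇒ (E)^K   [K → ( E )]
(E)^K ⇒ (K)^K   [E → K]
(K)^K ⇒ (n)^K   [K → n]
(n)^K ⇒ (n)^(E)   [K → ( E )]
(n)^(E) ⇒ (n)^(K)   [E → K]
(n)^(K) ⇒ (n)^(n)   [K → n]

E⇒E^K⇒K^K⇒(E)^K⇒(K)^K⇒(n)^K⇒(n)^(E)⇒(n)^(K)⇒(n)^(n)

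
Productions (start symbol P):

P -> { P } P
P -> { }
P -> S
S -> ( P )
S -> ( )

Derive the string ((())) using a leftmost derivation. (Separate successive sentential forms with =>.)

P=>S=>(P)=>(S)=>((P))=>((S))=>((()))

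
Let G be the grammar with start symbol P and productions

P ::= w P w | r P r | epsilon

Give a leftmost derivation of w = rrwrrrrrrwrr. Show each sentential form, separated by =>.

P => rPr => rrPrr => rrwPwrr => rrwrPrwrr => rrwrrPrrwrr => rrwrrrPrrrwrr => rrwrrrrrrwrr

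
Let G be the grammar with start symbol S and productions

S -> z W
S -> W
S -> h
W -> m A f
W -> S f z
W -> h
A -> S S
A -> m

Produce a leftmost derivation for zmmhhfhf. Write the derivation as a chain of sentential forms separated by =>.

S => zW   [S -> z W]
zW => zmAf   [W -> m A f]
zmAf => zmSSf   [A -> S S]
zmSSf => zmWSf   [S -> W]
zmWSf => zmmAfSf   [W -> m A f]
zmmAfSf => zmmSSfSf   [A -> S S]
zmmSSfSf => zmmhSfSf   [S -> h]
zmmhSfSf => zmmhhfSf   [S -> h]
zmmhhfSf => zmmhhfhf   [S -> h]

S => zW => zmAf => zmSSf => zmWSf => zmmAfSf => zmmSSfSf => zmmhSfSf => zmmhhfSf => zmmhhfhf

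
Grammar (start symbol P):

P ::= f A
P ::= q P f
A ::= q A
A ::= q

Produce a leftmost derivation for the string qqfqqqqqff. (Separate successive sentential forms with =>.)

P=>qPf=>qqPff=>qqfAff=>qqfqAff=>qqfqqAff=>qqfqqqAff=>qqfqqqqAff=>qqfqqqqqff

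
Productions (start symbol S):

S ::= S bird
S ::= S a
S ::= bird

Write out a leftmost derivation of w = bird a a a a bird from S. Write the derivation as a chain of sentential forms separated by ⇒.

S ⇒ S bird ⇒ S a bird ⇒ S a a bird ⇒ S a a a bird ⇒ S a a a a bird ⇒ bird a a a a bird

S ⇒ S bird   [S ::= S bird]
S bird ⇒ S a bird   [S ::= S a]
S a bird ⇒ S a a bird   [S ::= S a]
S a a bird ⇒ S a a a bird   [S ::= S a]
S a a a bird ⇒ S a a a a bird   [S ::= S a]
S a a a a bird ⇒ bird a a a a bird   [S ::= bird]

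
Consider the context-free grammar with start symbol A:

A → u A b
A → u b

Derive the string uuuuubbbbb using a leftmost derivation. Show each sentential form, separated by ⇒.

A ⇒ uAb   [A → u A b]
uAb ⇒ uuAbb   [A → u A b]
uuAbb ⇒ uuuAbbb   [A → u A b]
uuuAbbb ⇒ uuuuAbbbb   [A → u A b]
uuuuAbbbb ⇒ uuuuubbbbb   [A → u b]

A⇒uAb⇒uuAbb⇒uuuAbbb⇒uuuuAbbbb⇒uuuuubbbbb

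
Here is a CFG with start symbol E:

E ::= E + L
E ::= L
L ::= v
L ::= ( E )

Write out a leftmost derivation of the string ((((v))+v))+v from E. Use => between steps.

E => E+L   [E ::= E + L]
E+L => L+L   [E ::= L]
L+L => (E)+L   [L ::= ( E )]
(E)+L => (L)+L   [E ::= L]
(L)+L => ((E))+L   [L ::= ( E )]
((E))+L => ((E+L))+L   [E ::= E + L]
((E+L))+L => ((L+L))+L   [E ::= L]
((L+L))+L => (((E)+L))+L   [L ::= ( E )]
(((E)+L))+L => (((L)+L))+L   [E ::= L]
(((L)+L))+L => ((((E))+L))+L   [L ::= ( E )]
((((E))+L))+L => ((((L))+L))+L   [E ::= L]
((((L))+L))+L => ((((v))+L))+L   [L ::= v]
((((v))+L))+L => ((((v))+v))+L   [L ::= v]
((((v))+v))+L => ((((v))+v))+v   [L ::= v]

E => E+L => L+L => (E)+L => (L)+L => ((E))+L => ((E+L))+L => ((L+L))+L => (((E)+L))+L => (((L)+L))+L => ((((E))+L))+L => ((((L))+L))+L => ((((v))+L))+L => ((((v))+v))+L => ((((v))+v))+v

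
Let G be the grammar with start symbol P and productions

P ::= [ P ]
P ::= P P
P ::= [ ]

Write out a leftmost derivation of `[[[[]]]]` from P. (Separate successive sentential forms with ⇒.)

P ⇒ [P]   [P ::= [ P ]]
[P] ⇒ [[P]]   [P ::= [ P ]]
[[P]] ⇒ [[[P]]]   [P ::= [ P ]]
[[[P]]] ⇒ [[[[]]]]   [P ::= [ ]]

P ⇒ [P] ⇒ [[P]] ⇒ [[[P]]] ⇒ [[[[]]]]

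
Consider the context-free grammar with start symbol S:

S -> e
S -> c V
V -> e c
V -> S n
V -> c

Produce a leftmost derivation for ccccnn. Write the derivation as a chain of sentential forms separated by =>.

S => cV => cSn => ccVn => ccSnn => cccVnn => ccccnn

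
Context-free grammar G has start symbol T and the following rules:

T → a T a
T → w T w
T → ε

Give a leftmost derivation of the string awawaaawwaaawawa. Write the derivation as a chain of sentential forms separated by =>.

T => aTa => awTwa => awaTawa => awawTwawa => awawaTawawa => awawaaTaawawa => awawaaaTaaawawa => awawaaawTwaaawawa => awawaaawwaaawawa

T => aTa   [T → a T a]
aTa => awTwa   [T → w T w]
awTwa => awaTawa   [T → a T a]
awaTawa => awawTwawa   [T → w T w]
awawTwawa => awawaTawawa   [T → a T a]
awawaTawawa => awawaaTaawawa   [T → a T a]
awawaaTaawawa => awawaaaTaaawawa   [T → a T a]
awawaaaTaaawawa => awawaaawTwaaawawa   [T → w T w]
awawaaawTwaaawawa => awawaaawwaaawawa   [T → ε]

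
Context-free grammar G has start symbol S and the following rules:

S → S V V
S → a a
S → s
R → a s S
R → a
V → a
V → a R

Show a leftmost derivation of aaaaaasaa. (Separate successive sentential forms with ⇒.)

S ⇒ SVV ⇒ aaVV ⇒ aaaRV ⇒ aaaaV ⇒ aaaaaR ⇒ aaaaaasS ⇒ aaaaaasaa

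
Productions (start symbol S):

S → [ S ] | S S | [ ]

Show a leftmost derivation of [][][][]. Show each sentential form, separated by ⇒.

S ⇒ SS ⇒ []S ⇒ []SS ⇒ []SSS ⇒ [][]SS ⇒ [][][]S ⇒ [][][][]

S ⇒ SS   [S → S S]
SS ⇒ []S   [S → [ ]]
[]S ⇒ []SS   [S → S S]
[]SS ⇒ []SSS   [S → S S]
[]SSS ⇒ [][]SS   [S → [ ]]
[][]SS ⇒ [][][]S   [S → [ ]]
[][][]S ⇒ [][][][]   [S → [ ]]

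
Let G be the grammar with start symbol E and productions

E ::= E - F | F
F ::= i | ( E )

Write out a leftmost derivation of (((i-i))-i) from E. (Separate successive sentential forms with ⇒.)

E ⇒ F ⇒ (E) ⇒ (E-F) ⇒ (F-F) ⇒ ((E)-F) ⇒ ((F)-F) ⇒ (((E))-F) ⇒ (((E-F))-F) ⇒ (((F-F))-F) ⇒ (((i-F))-F) ⇒ (((i-i))-F) ⇒ (((i-i))-i)

E ⇒ F   [E ::= F]
F ⇒ (E)   [F ::= ( E )]
(E) ⇒ (E-F)   [E ::= E - F]
(E-F) ⇒ (F-F)   [E ::= F]
(F-F) ⇒ ((E)-F)   [F ::= ( E )]
((E)-F) ⇒ ((F)-F)   [E ::= F]
((F)-F) ⇒ (((E))-F)   [F ::= ( E )]
(((E))-F) ⇒ (((E-F))-F)   [E ::= E - F]
(((E-F))-F) ⇒ (((F-F))-F)   [E ::= F]
(((F-F))-F) ⇒ (((i-F))-F)   [F ::= i]
(((i-F))-F) ⇒ (((i-i))-F)   [F ::= i]
(((i-i))-F) ⇒ (((i-i))-i)   [F ::= i]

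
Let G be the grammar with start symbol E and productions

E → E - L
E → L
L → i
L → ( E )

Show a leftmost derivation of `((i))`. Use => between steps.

E => L => (E) => (L) => ((E)) => ((L)) => ((i))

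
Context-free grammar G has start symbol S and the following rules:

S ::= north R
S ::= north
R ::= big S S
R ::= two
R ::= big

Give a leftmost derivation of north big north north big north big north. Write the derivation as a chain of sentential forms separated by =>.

S => north R => north big S S => north big north S => north big north north R => north big north north big S S => north big north north big north R S => north big north north big north big S => north big north north big north big north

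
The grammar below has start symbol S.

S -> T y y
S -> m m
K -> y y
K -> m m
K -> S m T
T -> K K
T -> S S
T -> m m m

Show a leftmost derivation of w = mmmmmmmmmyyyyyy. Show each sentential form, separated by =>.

S=>Tyy=>KKyy=>SmTKyy=>mmmTKyy=>mmmmmmKyy=>mmmmmmSmTyy=>mmmmmmmmmTyy=>mmmmmmmmmKKyy=>mmmmmmmmmyyKyy=>mmmmmmmmmyyyyyy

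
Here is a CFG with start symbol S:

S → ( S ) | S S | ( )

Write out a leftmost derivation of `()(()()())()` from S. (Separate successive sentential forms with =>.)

S => SS => SSS => ()SS => ()(S)S => ()(SS)S => ()(SSS)S => ()(()SS)S => ()(()()S)S => ()(()()())S => ()(()()())()

S => SS   [S → S S]
SS => SSS   [S → S S]
SSS => ()SS   [S → ( )]
()SS => ()(S)S   [S → ( S )]
()(S)S => ()(SS)S   [S → S S]
()(SS)S => ()(SSS)S   [S → S S]
()(SSS)S => ()(()SS)S   [S → ( )]
()(()SS)S => ()(()()S)S   [S → ( )]
()(()()S)S => ()(()()())S   [S → ( )]
()(()()())S => ()(()()())()   [S → ( )]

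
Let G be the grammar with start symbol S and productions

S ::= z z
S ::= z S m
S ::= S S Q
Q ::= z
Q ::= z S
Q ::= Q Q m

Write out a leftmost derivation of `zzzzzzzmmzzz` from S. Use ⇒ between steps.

S ⇒ SSQ ⇒ zSmSQ ⇒ zzSmmSQ ⇒ zzSSQmmSQ ⇒ zzzzSQmmSQ ⇒ zzzzzzQmmSQ ⇒ zzzzzzzmmSQ ⇒ zzzzzzzmmzzQ ⇒ zzzzzzzmmzzz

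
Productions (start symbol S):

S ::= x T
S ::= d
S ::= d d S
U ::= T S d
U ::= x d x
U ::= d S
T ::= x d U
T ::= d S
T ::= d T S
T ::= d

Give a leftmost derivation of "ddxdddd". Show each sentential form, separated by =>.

S => ddS   [S ::= d d S]
ddS => ddxT   [S ::= x T]
ddxT => ddxdTS   [T ::= d T S]
ddxdTS => ddxddSS   [T ::= d S]
ddxddSS => ddxdddS   [S ::= d]
ddxdddS => ddxdddd   [S ::= d]

S=>ddS=>ddxT=>ddxdTS=>ddxddSS=>ddxdddS=>ddxdddd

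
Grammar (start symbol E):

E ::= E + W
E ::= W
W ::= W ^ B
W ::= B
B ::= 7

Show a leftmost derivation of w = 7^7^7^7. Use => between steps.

E => W => W^B => W^B^B => W^B^B^B => B^B^B^B => 7^B^B^B => 7^7^B^B => 7^7^7^B => 7^7^7^7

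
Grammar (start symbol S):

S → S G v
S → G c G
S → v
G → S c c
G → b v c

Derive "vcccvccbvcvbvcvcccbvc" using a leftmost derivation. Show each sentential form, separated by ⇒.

S⇒GcG⇒ScccG⇒SGvcccG⇒SGvGvcccG⇒GcGGvGvcccG⇒ScccGGvGvcccG⇒vcccGGvGvcccG⇒vcccSccGvGvcccG⇒vcccvccGvGvcccG⇒vcccvccbvcvGvcccG⇒vcccvccbvcvbvcvcccG⇒vcccvccbvcvbvcvcccbvc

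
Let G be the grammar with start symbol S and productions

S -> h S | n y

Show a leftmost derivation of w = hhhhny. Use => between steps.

S => hS   [S -> h S]
hS => hhS   [S -> h S]
hhS => hhhS   [S -> h S]
hhhS => hhhhS   [S -> h S]
hhhhS => hhhhny   [S -> n y]

S=>hS=>hhS=>hhhS=>hhhhS=>hhhhny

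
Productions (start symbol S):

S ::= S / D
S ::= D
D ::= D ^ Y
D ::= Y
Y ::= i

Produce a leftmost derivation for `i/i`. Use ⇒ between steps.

S ⇒ S/D ⇒ D/D ⇒ Y/D ⇒ i/D ⇒ i/Y ⇒ i/i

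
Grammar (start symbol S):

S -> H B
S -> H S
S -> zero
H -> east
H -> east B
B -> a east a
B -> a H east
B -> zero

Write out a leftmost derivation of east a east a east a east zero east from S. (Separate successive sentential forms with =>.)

S => H S   [S -> H S]
H S => east B S   [H -> east B]
east B S => east a east a S   [B -> a east a]
east a east a S => east a east a H B   [S -> H B]
east a east a H B => east a east a east B   [H -> east]
east a east a east B => east a east a east a H east   [B -> a H east]
east a east a east a H east => east a east a east a east B east   [H -> east B]
east a east a east a east B east => east a east a east a east zero east   [B -> zero]

S => H S => east B S => east a east a S => east a east a H B => east a east a east B => east a east a east a H east => east a east a east a east B east => east a east a east a east zero east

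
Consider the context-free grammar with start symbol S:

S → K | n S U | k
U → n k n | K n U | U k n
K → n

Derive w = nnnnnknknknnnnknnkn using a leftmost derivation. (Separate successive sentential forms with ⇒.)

S⇒nSU⇒nnSUU⇒nnnSUUU⇒nnnKUUU⇒nnnnUUU⇒nnnnUknUU⇒nnnnUknknUU⇒nnnnnknknknUU⇒nnnnnknknknKnUU⇒nnnnnknknknnnUU⇒nnnnnknknknnnnknU⇒nnnnnknknknnnnknnkn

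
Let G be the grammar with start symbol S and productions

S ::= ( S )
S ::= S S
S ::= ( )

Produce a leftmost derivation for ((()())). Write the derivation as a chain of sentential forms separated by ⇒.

S ⇒ (S) ⇒ ((S)) ⇒ ((SS)) ⇒ ((()S)) ⇒ ((()()))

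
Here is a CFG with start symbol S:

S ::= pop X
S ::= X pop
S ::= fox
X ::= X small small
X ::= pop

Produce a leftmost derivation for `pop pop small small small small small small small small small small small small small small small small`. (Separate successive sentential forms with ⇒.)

S ⇒ pop X   [S ::= pop X]
pop X ⇒ pop X small small   [X ::= X small small]
pop X small small ⇒ pop X small small small small   [X ::= X small small]
pop X small small small small ⇒ pop X small small small small small small   [X ::= X small small]
pop X small small small small small small ⇒ pop X small small small small small small small small   [X ::= X small small]
pop X small small small small small small small small ⇒ pop X small small small small small small small small small small   [X ::= X small small]
pop X small small small small small small small small small small ⇒ pop X small small small small small small small small small small small small   [X ::= X small small]
pop X small small small small small small small small small small small small ⇒ pop X small small small small small small small small small small small small small small   [X ::= X small small]
pop X small small small small small small small small small small small small small small ⇒ pop X small small small small small small small small small small small small small small small small   [X ::= X small small]
pop X small small small small small small small small small small small small small small small small ⇒ pop pop small small small small small small small small small small small small small small small small   [X ::= pop]

S ⇒ pop X ⇒ pop X small small ⇒ pop X small small small small ⇒ pop X small small small small small small ⇒ pop X small small small small small small small small ⇒ pop X small small small small small small small small small small ⇒ pop X small small small small small small small small small small small small ⇒ pop X small small small small small small small small small small small small small small ⇒ pop X small small small small small small small small small small small small small small small small ⇒ pop pop small small small small small small small small small small small small small small small small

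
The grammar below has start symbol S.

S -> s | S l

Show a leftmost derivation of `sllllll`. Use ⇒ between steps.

S ⇒ Sl ⇒ Sll ⇒ Slll ⇒ Sllll ⇒ Slllll ⇒ Sllllll ⇒ sllllll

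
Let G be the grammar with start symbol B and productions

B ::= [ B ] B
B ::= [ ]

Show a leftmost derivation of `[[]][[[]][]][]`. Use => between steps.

B => [B]B => [[]]B => [[]][B]B => [[]][[B]B]B => [[]][[[]]B]B => [[]][[[]][]]B => [[]][[[]][]][]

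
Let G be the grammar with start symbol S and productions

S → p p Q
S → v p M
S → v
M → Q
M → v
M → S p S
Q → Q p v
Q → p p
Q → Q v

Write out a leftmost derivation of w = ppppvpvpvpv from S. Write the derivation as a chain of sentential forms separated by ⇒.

S ⇒ ppQ ⇒ ppQpv ⇒ ppQpvpv ⇒ ppQpvpvpv ⇒ ppQvpvpvpv ⇒ ppppvpvpvpv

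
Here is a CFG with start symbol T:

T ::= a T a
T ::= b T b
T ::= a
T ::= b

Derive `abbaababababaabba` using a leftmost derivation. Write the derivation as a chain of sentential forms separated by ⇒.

T ⇒ aTa ⇒ abTba ⇒ abbTbba ⇒ abbaTabba ⇒ abbaaTaabba ⇒ abbaabTbaabba ⇒ abbaabaTabaabba ⇒ abbaababTbabaabba ⇒ abbaababababaabba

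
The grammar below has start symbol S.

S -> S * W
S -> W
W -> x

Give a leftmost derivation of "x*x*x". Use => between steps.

S => S*W => S*W*W => W*W*W => x*W*W => x*x*W => x*x*x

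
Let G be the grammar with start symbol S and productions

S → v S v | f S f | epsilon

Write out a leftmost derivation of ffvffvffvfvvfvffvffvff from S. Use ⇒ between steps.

S⇒fSf⇒ffSff⇒ffvSvff⇒ffvfSfvff⇒ffvffSffvff⇒ffvffvSvffvff⇒ffvffvfSfvffvff⇒ffvffvffSffvffvff⇒ffvffvffvSvffvffvff⇒ffvffvffvfSfvffvffvff⇒ffvffvffvfvSvfvffvffvff⇒ffvffvffvfvvfvffvffvff

S ⇒ fSf   [S → f S f]
fSf ⇒ ffSff   [S → f S f]
ffSff ⇒ ffvSvff   [S → v S v]
ffvSvff ⇒ ffvfSfvff   [S → f S f]
ffvfSfvff ⇒ ffvffSffvff   [S → f S f]
ffvffSffvff ⇒ ffvffvSvffvff   [S → v S v]
ffvffvSvffvff ⇒ ffvffvfSfvffvff   [S → f S f]
ffvffvfSfvffvff ⇒ ffvffvffSffvffvff   [S → f S f]
ffvffvffSffvffvff ⇒ ffvffvffvSvffvffvff   [S → v S v]
ffvffvffvSvffvffvff ⇒ ffvffvffvfSfvffvffvff   [S → f S f]
ffvffvffvfSfvffvffvff ⇒ ffvffvffvfvSvfvffvffvff   [S → v S v]
ffvffvffvfvSvfvffvffvff ⇒ ffvffvffvfvvfvffvffvff   [S → epsilon]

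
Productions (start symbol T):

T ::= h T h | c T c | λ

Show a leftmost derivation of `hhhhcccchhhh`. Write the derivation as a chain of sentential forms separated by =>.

T => hTh => hhThh => hhhThhh => hhhhThhhh => hhhhcTchhhh => hhhhccTcchhhh => hhhhcccchhhh

T => hTh   [T ::= h T h]
hTh => hhThh   [T ::= h T h]
hhThh => hhhThhh   [T ::= h T h]
hhhThhh => hhhhThhhh   [T ::= h T h]
hhhhThhhh => hhhhcTchhhh   [T ::= c T c]
hhhhcTchhhh => hhhhccTcchhhh   [T ::= c T c]
hhhhccTcchhhh => hhhhcccchhhh   [T ::= λ]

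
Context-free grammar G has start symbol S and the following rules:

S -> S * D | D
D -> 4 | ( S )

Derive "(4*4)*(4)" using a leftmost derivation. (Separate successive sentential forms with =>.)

S => S*D   [S -> S * D]
S*D => D*D   [S -> D]
D*D => (S)*D   [D -> ( S )]
(S)*D => (S*D)*D   [S -> S * D]
(S*D)*D => (D*D)*D   [S -> D]
(D*D)*D => (4*D)*D   [D -> 4]
(4*D)*D => (4*4)*D   [D -> 4]
(4*4)*D => (4*4)*(S)   [D -> ( S )]
(4*4)*(S) => (4*4)*(D)   [S -> D]
(4*4)*(D) => (4*4)*(4)   [D -> 4]

S => S*D => D*D => (S)*D => (S*D)*D => (D*D)*D => (4*D)*D => (4*4)*D => (4*4)*(S) => (4*4)*(D) => (4*4)*(4)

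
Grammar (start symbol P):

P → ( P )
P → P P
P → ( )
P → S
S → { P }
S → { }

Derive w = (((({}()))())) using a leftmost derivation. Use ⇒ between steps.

P ⇒ (P) ⇒ ((P)) ⇒ ((PP)) ⇒ (((P)P)) ⇒ ((((P))P)) ⇒ ((((PP))P)) ⇒ ((((SP))P)) ⇒ (((({}P))P)) ⇒ (((({}()))P)) ⇒ (((({}()))()))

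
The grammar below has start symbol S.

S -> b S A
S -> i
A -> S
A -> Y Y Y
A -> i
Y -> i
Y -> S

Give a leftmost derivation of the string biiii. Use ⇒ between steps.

S ⇒ bSA ⇒ biA ⇒ biYYY ⇒ biiYY ⇒ biiiY ⇒ biiii

S ⇒ bSA   [S -> b S A]
bSA ⇒ biA   [S -> i]
biA ⇒ biYYY   [A -> Y Y Y]
biYYY ⇒ biiYY   [Y -> i]
biiYY ⇒ biiiY   [Y -> i]
biiiY ⇒ biiii   [Y -> i]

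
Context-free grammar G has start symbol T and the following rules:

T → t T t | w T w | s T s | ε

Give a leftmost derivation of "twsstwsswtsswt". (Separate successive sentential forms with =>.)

T => tTt => twTwt => twsTswt => twssTsswt => twsstTtsswt => twsstwTwtsswt => twsstwsTswtsswt => twsstwsswtsswt

T => tTt   [T → t T t]
tTt => twTwt   [T → w T w]
twTwt => twsTswt   [T → s T s]
twsTswt => twssTsswt   [T → s T s]
twssTsswt => twsstTtsswt   [T → t T t]
twsstTtsswt => twsstwTwtsswt   [T → w T w]
twsstwTwtsswt => twsstwsTswtsswt   [T → s T s]
twsstwsTswtsswt => twsstwsswtsswt   [T → ε]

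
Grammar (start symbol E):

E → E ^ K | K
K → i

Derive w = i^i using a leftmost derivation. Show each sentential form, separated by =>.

E => E^K => K^K => i^K => i^i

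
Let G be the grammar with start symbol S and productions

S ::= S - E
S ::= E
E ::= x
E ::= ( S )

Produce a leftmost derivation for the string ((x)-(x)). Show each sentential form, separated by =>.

S => E   [S ::= E]
E => (S)   [E ::= ( S )]
(S) => (S-E)   [S ::= S - E]
(S-E) => (E-E)   [S ::= E]
(E-E) => ((S)-E)   [E ::= ( S )]
((S)-E) => ((E)-E)   [S ::= E]
((E)-E) => ((x)-E)   [E ::= x]
((x)-E) => ((x)-(S))   [E ::= ( S )]
((x)-(S)) => ((x)-(E))   [S ::= E]
((x)-(E)) => ((x)-(x))   [E ::= x]

S => E => (S) => (S-E) => (E-E) => ((S)-E) => ((E)-E) => ((x)-E) => ((x)-(S)) => ((x)-(E)) => ((x)-(x))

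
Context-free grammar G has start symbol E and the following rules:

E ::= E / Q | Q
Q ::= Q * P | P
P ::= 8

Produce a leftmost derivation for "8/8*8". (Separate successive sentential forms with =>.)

E=>E/Q=>Q/Q=>P/Q=>8/Q=>8/Q*P=>8/P*P=>8/8*P=>8/8*8

E => E/Q   [E ::= E / Q]
E/Q => Q/Q   [E ::= Q]
Q/Q => P/Q   [Q ::= P]
P/Q => 8/Q   [P ::= 8]
8/Q => 8/Q*P   [Q ::= Q * P]
8/Q*P => 8/P*P   [Q ::= P]
8/P*P => 8/8*P   [P ::= 8]
8/8*P => 8/8*8   [P ::= 8]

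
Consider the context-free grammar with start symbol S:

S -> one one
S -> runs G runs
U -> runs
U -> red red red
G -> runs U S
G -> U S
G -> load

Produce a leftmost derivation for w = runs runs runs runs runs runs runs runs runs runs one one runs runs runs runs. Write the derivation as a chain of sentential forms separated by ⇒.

S ⇒ runs G runs   [S -> runs G runs]
runs G runs ⇒ runs runs U S runs   [G -> runs U S]
runs runs U S runs ⇒ runs runs runs S runs   [U -> runs]
runs runs runs S runs ⇒ runs runs runs runs G runs runs   [S -> runs G runs]
runs runs runs runs G runs runs ⇒ runs runs runs runs runs U S runs runs   [G -> runs U S]
runs runs runs runs runs U S runs runs ⇒ runs runs runs runs runs runs S runs runs   [U -> runs]
runs runs runs runs runs runs S runs runs ⇒ runs runs runs runs runs runs runs G runs runs runs   [S -> runs G runs]
runs runs runs runs runs runs runs G runs runs runs ⇒ runs runs runs runs runs runs runs U S runs runs runs   [G -> U S]
runs runs runs runs runs runs runs U S runs runs runs ⇒ runs runs runs runs runs runs runs runs S runs runs runs   [U -> runs]
runs runs runs runs runs runs runs runs S runs runs runs ⇒ runs runs runs runs runs runs runs runs runs G runs runs runs runs   [S -> runs G runs]
runs runs runs runs runs runs runs runs runs G runs runs runs runs ⇒ runs runs runs runs runs runs runs runs runs U S runs runs runs runs   [G -> U S]
runs runs runs runs runs runs runs runs runs U S runs runs runs runs ⇒ runs runs runs runs runs runs runs runs runs runs S runs runs runs runs   [U -> runs]
runs runs runs runs runs runs runs runs runs runs S runs runs runs runs ⇒ runs runs runs runs runs runs runs runs runs runs one one runs runs runs runs   [S -> one one]

S ⇒ runs G runs ⇒ runs runs U S runs ⇒ runs runs runs S runs ⇒ runs runs runs runs G runs runs ⇒ runs runs runs runs runs U S runs runs ⇒ runs runs runs runs runs runs S runs runs ⇒ runs runs runs runs runs runs runs G runs runs runs ⇒ runs runs runs runs runs runs runs U S runs runs runs ⇒ runs runs runs runs runs runs runs runs S runs runs runs ⇒ runs runs runs runs runs runs runs runs runs G runs runs runs runs ⇒ runs runs runs runs runs runs runs runs runs U S runs runs runs runs ⇒ runs runs runs runs runs runs runs runs runs runs S runs runs runs runs ⇒ runs runs runs runs runs runs runs runs runs runs one one runs runs runs runs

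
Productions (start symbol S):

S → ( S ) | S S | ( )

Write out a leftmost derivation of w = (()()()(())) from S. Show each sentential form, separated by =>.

S => (S) => (SS) => (SSS) => (()SS) => (()SSS) => (()()SS) => (()()()S) => (()()()(S)) => (()()()(()))

S => (S)   [S → ( S )]
(S) => (SS)   [S → S S]
(SS) => (SSS)   [S → S S]
(SSS) => (()SS)   [S → ( )]
(()SS) => (()SSS)   [S → S S]
(()SSS) => (()()SS)   [S → ( )]
(()()SS) => (()()()S)   [S → ( )]
(()()()S) => (()()()(S))   [S → ( S )]
(()()()(S)) => (()()()(()))   [S → ( )]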